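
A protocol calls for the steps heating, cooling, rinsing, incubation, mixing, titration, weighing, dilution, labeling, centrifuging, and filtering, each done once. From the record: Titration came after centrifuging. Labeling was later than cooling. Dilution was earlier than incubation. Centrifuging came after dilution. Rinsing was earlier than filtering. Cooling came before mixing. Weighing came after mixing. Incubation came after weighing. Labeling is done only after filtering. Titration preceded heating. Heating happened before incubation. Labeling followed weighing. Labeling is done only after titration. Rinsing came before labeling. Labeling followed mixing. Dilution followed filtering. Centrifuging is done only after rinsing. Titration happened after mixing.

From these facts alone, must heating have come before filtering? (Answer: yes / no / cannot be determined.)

Tracing the constraints gives filtering → dilution → centrifuging → titration → heating, so filtering must come before heating.
That means heating cannot be before filtering.

no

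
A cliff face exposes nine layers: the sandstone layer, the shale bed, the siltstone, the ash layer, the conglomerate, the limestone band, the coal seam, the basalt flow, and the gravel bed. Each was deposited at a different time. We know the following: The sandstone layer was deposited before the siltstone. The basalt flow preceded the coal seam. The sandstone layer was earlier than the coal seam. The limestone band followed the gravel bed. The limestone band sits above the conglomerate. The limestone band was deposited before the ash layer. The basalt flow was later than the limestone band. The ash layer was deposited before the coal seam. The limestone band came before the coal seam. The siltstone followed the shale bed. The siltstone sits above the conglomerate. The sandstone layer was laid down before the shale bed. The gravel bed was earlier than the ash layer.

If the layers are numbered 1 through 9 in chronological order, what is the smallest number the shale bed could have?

The sandstone layer must come before the shale bed — 1 forced predecessor.
Nothing else is forced ahead of the shale bed, so its earliest slot is position 1 + 1 = 2.

2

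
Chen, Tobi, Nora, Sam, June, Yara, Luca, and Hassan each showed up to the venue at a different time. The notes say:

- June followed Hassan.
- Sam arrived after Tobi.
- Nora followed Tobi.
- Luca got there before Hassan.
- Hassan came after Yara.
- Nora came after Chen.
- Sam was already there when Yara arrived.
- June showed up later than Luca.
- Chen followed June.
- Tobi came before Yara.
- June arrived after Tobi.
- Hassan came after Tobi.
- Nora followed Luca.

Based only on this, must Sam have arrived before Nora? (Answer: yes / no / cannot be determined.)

Chain the constraints: Sam → Yara → Hassan → June → Chen → Nora. Each link is directly stated, so Sam comes before Nora.

yes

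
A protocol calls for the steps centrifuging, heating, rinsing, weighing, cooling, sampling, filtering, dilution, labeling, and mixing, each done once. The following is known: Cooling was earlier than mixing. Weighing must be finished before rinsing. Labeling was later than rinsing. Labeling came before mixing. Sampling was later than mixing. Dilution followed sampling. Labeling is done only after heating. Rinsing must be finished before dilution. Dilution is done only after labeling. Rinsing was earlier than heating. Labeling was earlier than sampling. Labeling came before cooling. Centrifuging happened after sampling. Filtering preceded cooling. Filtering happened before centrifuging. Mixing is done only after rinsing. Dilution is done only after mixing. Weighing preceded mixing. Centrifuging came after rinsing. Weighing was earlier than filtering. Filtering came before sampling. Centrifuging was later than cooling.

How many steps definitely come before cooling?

Directly stated before cooling: filtering and labeling.
Heating reaches cooling via heating → labeling → cooling.
Rinsing reaches cooling via rinsing → labeling → cooling.
Weighing reaches cooling via weighing → filtering → cooling.
That's filtering, heating, labeling, rinsing, and weighing — 5 in all.

5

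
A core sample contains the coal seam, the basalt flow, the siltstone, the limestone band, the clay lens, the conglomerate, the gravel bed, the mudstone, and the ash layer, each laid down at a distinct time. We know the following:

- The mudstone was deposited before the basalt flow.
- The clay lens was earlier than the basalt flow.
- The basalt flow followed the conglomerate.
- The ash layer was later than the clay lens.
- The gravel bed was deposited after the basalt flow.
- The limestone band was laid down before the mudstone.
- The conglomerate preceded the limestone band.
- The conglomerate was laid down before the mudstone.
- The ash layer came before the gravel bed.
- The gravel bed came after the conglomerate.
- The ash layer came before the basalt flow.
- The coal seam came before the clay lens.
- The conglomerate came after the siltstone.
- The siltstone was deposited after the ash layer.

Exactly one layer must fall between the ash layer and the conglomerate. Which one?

the siltstone

Tracing the constraints gives the ash layer → the siltstone → the conglomerate, so the siltstone sits after the ash layer and before the conglomerate.
No other layer is forced both after the ash layer and before the conglomerate.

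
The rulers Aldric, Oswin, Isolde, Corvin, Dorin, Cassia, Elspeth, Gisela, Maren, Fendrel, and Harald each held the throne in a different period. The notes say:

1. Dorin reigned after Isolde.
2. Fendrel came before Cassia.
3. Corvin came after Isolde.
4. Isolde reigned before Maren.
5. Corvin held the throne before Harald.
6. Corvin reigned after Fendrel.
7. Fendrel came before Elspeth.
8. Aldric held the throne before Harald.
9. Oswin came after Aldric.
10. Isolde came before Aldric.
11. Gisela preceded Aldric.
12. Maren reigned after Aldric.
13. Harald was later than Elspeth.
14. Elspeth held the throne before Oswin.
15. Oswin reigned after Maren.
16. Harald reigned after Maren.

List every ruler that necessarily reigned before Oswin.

Aldric, Elspeth, Fendrel, Gisela, Isolde, Maren

Directly stated before Oswin: Aldric, Elspeth, and Maren.
Fendrel reaches Oswin via Fendrel → Elspeth → Oswin.
Gisela reaches Oswin via Gisela → Aldric → Oswin.
Isolde reaches Oswin via Isolde → Maren → Oswin.
No chain forces Dorin (or any of the others) ahead of Oswin.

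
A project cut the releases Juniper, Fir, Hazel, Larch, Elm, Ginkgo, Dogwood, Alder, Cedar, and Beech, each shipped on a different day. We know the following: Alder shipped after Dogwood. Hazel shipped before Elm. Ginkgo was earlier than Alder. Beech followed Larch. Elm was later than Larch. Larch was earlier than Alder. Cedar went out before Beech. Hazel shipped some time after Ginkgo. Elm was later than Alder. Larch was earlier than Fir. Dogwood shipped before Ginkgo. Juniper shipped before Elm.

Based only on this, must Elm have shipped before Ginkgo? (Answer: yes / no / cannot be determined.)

Tracing the constraints gives Ginkgo → Alder → Elm, so Ginkgo must come before Elm.
That means Elm cannot be before Ginkgo.

no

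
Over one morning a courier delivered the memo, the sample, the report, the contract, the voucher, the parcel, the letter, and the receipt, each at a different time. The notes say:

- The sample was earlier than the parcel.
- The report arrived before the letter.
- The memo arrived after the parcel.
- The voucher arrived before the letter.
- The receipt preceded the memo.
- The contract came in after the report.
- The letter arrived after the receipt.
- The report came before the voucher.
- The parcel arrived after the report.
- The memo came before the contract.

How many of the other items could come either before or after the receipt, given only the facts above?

Forced after the receipt: the contract, the letter, and the memo.
That leaves the parcel, the report, the sample, and the voucher with no forced order relative to the receipt — 4.

4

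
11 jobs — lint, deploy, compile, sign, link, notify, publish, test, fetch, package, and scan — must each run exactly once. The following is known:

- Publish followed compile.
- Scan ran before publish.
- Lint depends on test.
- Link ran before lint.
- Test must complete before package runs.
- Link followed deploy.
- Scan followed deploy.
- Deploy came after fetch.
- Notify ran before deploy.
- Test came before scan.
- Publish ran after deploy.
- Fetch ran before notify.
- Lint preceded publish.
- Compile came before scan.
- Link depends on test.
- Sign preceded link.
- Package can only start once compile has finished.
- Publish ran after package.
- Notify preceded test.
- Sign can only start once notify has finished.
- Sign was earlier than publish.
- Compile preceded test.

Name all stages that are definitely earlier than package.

compile, fetch, notify, test

Directly stated before package: compile and test.
Fetch reaches package via fetch → notify → test → package.
Notify reaches package via notify → test → package.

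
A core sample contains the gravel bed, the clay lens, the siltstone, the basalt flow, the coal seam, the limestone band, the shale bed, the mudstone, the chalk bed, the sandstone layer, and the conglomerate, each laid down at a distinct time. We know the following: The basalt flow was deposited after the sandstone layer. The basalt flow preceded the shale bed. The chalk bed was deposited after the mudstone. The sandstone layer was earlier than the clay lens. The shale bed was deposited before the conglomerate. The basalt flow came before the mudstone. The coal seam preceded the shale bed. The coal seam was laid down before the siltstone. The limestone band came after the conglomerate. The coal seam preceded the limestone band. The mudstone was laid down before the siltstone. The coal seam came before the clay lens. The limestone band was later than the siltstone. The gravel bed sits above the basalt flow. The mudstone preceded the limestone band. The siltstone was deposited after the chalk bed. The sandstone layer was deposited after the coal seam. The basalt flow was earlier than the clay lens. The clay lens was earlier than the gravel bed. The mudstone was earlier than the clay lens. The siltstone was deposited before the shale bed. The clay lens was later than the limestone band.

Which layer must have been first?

The coal seam has a chain of constraints placing it before every other layer, so the coal seam must be first.

the coal seam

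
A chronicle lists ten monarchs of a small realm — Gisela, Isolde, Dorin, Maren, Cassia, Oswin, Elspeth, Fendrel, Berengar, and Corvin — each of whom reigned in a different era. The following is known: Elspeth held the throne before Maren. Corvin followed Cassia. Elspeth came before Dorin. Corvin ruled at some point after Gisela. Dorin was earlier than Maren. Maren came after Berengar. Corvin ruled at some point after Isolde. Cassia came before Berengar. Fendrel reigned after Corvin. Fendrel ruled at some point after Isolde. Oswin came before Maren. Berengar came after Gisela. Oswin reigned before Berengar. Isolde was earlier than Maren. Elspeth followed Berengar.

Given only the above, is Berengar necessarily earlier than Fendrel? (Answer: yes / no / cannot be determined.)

cannot be determined

No chain of stated constraints runs from Berengar to Fendrel, and none runs from Fendrel to Berengar either.
So the relative order of Berengar and Fendrel is not fixed by the given facts.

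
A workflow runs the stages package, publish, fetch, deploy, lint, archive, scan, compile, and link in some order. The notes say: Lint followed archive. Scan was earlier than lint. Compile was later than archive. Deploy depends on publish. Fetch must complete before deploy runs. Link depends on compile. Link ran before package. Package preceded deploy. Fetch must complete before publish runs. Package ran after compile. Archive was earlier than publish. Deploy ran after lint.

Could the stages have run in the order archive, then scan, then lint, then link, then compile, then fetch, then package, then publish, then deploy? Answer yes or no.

no

The constraints require compile before link, but in the proposed sequence link appears ahead of compile. That one violation is enough.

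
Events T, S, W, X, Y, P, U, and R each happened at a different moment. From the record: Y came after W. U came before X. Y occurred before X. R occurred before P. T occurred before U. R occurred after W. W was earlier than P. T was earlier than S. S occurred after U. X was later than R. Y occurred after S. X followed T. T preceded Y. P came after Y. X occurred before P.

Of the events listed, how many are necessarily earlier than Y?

Directly stated before Y: S, T, and W.
U reaches Y via U → S → Y.
No chain forces P (or any of the others) ahead of Y.
That's S, T, U, and W — 4 in all.

4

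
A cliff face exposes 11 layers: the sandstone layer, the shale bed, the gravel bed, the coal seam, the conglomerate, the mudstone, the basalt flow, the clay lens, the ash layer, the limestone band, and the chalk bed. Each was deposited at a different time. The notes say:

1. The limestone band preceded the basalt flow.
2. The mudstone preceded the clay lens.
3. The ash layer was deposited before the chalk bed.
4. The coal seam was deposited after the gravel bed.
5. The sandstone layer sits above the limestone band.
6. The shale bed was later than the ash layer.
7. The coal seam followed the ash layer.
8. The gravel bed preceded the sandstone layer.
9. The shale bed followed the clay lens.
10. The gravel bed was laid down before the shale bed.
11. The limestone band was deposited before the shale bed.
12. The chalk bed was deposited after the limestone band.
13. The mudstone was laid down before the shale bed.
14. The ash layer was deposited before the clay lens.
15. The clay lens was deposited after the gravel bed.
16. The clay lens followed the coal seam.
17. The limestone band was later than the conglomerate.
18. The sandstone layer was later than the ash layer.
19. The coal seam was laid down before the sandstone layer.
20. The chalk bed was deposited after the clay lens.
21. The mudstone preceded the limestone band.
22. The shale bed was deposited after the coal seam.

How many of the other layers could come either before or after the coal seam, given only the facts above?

Forced before the coal seam: the ash layer and the gravel bed; forced after the coal seam: the chalk bed, the clay lens, the sandstone layer, and the shale bed.
That leaves the basalt flow, the conglomerate, the limestone band, and the mudstone with no forced order relative to the coal seam — 4.

4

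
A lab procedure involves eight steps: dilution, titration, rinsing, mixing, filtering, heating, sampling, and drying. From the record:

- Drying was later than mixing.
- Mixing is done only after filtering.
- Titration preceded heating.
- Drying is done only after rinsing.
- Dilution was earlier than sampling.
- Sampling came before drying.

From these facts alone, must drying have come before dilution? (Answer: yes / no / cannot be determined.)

no

Tracing the constraints gives dilution → sampling → drying, so dilution must come before drying.
That means drying cannot be before dilution.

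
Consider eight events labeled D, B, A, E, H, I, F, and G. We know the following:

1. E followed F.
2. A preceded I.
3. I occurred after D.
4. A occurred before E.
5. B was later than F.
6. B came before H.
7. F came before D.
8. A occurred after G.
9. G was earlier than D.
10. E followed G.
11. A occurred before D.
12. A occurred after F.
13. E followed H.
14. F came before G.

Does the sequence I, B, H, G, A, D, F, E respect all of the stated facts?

The constraints require A before I, but in the proposed sequence I appears ahead of A. That one violation is enough.

no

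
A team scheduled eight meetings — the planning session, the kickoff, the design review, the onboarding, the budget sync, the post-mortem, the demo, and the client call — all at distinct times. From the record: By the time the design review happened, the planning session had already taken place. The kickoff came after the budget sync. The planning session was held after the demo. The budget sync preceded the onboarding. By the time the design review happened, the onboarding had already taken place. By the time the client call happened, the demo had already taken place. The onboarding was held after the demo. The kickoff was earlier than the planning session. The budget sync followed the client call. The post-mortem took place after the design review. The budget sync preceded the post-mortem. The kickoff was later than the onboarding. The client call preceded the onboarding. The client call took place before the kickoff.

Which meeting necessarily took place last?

Every other meeting has a chain of constraints placing it before the post-mortem, so the post-mortem is last.

the post-mortem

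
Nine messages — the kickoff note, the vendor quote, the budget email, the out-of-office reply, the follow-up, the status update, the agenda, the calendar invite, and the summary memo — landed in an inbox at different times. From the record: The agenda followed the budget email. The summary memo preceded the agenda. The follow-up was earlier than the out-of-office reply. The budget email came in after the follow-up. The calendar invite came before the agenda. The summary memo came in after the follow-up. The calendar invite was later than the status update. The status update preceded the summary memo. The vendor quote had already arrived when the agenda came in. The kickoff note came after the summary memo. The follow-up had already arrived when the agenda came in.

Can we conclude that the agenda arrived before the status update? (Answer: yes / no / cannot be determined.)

Tracing the constraints gives the status update → the calendar invite → the agenda, so the status update must come before the agenda.
That means the agenda cannot be before the status update.

no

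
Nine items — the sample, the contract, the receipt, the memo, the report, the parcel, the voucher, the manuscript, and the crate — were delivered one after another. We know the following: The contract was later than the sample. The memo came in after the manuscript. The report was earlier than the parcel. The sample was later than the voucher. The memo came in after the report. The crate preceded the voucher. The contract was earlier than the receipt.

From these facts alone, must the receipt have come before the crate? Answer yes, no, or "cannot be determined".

Tracing the constraints gives the crate → the voucher → the sample → the contract → the receipt, so the crate must come before the receipt.
That means the receipt cannot be before the crate.

no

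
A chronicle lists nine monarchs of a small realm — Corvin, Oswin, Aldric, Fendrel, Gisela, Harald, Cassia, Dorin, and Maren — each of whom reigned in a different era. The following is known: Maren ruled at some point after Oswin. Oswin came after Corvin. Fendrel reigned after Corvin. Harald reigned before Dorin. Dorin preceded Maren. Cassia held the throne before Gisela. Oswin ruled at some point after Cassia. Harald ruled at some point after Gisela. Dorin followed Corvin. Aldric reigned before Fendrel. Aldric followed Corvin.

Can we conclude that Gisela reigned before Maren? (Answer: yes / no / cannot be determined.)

yes

Chain the constraints: Gisela → Harald → Dorin → Maren. Each link is directly stated, so Gisela comes before Maren.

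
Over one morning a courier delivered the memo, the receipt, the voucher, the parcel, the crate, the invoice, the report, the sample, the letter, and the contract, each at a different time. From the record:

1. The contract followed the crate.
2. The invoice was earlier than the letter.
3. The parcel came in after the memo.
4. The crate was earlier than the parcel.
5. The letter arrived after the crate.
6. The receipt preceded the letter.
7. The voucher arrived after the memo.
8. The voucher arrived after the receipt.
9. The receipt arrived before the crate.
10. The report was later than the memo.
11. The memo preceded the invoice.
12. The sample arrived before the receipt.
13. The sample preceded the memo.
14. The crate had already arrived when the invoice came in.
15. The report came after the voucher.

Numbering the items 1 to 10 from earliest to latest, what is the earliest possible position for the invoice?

The crate, the memo, the receipt, and the sample must all come before the invoice — 4 forced predecessors.
Nothing else is forced ahead of the invoice, so its earliest slot is position 4 + 1 = 5.

5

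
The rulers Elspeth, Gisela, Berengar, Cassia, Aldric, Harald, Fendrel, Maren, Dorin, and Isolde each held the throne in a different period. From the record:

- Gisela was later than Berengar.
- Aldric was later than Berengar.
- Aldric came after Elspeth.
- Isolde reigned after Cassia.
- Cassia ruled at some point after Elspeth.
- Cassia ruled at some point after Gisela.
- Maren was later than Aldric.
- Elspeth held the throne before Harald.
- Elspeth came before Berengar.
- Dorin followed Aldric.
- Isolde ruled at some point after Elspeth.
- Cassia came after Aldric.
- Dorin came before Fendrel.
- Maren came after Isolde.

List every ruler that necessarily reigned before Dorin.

Directly stated before Dorin: Aldric.
Berengar reaches Dorin via Berengar → Aldric → Dorin.
Elspeth reaches Dorin via Elspeth → Aldric → Dorin.
No chain forces Fendrel (or any of the others) ahead of Dorin.

Aldric, Berengar, Elspeth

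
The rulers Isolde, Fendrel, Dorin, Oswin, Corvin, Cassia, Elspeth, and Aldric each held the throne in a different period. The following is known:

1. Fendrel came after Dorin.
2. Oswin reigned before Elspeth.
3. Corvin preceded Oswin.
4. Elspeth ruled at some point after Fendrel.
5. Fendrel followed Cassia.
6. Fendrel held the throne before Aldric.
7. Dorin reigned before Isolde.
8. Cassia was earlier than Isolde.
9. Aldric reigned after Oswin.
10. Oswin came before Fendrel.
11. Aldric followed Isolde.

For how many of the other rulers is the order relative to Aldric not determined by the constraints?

1

Forced before Aldric: Cassia, Corvin, Dorin, Fendrel, Isolde, and Oswin.
That leaves Elspeth with no forced order relative to Aldric — 1.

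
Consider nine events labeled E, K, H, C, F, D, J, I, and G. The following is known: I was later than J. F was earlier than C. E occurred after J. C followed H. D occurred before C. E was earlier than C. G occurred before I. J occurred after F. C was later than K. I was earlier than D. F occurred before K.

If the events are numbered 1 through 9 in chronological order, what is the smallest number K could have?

F must come before K — 1 forced predecessor.
Nothing else is forced ahead of K, so its earliest slot is position 1 + 1 = 2.

2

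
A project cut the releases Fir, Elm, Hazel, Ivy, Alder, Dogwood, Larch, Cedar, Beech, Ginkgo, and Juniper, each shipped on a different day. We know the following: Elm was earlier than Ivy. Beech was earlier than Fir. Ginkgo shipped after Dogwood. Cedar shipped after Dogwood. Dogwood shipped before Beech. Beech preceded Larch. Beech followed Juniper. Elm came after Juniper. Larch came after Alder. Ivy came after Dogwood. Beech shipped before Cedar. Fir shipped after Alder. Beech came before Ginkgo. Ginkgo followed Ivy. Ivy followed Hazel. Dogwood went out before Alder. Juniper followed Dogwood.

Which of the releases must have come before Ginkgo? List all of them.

Beech, Dogwood, Elm, Hazel, Ivy, Juniper

Directly stated before Ginkgo: Beech, Dogwood, and Ivy.
Elm reaches Ginkgo via Elm → Ivy → Ginkgo.
Hazel reaches Ginkgo via Hazel → Ivy → Ginkgo.
Juniper reaches Ginkgo via Juniper → Beech → Ginkgo.
No chain forces Alder (or any of the others) ahead of Ginkgo.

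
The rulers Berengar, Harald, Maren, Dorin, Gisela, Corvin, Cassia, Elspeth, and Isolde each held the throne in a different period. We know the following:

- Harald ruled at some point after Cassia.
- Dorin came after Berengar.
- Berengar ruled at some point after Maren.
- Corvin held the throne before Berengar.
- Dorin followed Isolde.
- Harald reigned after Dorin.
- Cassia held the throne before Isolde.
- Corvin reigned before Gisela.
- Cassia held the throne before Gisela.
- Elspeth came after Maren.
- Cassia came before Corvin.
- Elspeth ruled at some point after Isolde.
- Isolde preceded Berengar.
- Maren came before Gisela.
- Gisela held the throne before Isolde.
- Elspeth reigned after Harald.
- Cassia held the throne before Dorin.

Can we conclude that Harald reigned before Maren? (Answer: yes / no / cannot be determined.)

Tracing the constraints gives Maren → Berengar → Dorin → Harald, so Maren must come before Harald.
That means Harald cannot be before Maren.

no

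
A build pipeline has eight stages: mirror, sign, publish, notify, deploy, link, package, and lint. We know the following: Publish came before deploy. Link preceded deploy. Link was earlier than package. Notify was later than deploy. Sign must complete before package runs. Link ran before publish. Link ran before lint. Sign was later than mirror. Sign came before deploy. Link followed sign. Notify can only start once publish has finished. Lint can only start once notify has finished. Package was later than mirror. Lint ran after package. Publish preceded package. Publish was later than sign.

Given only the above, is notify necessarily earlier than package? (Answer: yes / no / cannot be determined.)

No chain of stated constraints runs from notify to package, and none runs from package to notify either.
So the relative order of notify and package is not fixed by the given facts.

cannot be determined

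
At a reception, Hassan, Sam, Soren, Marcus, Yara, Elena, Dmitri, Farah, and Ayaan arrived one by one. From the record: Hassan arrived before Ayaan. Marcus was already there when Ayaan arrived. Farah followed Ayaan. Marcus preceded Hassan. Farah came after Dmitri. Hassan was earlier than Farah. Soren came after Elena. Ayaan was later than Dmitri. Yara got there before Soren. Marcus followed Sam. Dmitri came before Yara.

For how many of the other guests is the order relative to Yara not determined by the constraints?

6

Forced before Yara: Dmitri; forced after Yara: Soren.
That leaves Ayaan, Elena, Farah, Hassan, Marcus, and Sam with no forced order relative to Yara — 6.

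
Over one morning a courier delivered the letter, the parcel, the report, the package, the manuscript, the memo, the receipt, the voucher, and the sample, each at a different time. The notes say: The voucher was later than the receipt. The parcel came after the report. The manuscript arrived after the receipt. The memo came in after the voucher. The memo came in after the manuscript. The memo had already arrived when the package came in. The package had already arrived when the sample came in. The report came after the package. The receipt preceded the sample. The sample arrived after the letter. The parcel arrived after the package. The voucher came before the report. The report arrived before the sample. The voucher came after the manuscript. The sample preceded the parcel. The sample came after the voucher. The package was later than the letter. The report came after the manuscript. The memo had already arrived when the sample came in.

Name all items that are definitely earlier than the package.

the letter, the manuscript, the memo, the receipt, the voucher

Directly stated before the package: the letter and the memo.
The manuscript reaches the package via the manuscript → the memo → the package.
The receipt reaches the package via the receipt → the manuscript → the memo → the package.
The voucher reaches the package via the voucher → the memo → the package.
No chain forces the parcel (or any of the others) ahead of the package.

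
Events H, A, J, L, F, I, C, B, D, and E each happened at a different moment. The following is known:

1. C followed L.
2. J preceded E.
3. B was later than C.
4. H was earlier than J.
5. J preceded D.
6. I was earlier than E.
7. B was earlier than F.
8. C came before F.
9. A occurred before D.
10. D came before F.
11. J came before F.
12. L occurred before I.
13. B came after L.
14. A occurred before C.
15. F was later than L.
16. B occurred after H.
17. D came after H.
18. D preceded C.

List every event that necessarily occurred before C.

A, D, H, J, L

Directly stated before C: A, D, and L.
H reaches C via H → D → C.
J reaches C via J → D → C.
No chain forces E (or any of the others) ahead of C.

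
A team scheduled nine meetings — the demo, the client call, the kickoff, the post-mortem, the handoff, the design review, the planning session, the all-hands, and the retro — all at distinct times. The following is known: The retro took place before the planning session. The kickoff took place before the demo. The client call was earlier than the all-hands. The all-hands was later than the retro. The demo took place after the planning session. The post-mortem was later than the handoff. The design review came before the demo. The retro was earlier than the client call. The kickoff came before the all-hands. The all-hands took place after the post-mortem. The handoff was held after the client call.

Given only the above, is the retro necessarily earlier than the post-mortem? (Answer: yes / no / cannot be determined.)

Chain the constraints: the retro → the client call → the handoff → the post-mortem. Each link is directly stated, so the retro comes before the post-mortem.

yes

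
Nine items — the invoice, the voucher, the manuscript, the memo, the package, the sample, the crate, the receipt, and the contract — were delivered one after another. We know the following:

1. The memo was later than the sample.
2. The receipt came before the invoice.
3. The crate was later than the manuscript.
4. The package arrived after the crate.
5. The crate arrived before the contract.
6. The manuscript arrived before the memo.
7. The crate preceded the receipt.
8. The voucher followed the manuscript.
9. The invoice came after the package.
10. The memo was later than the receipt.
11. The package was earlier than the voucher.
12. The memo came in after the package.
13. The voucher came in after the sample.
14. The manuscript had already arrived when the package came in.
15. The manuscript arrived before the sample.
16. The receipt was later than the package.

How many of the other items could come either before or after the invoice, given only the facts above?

4

Forced before the invoice: the crate, the manuscript, the package, and the receipt.
That leaves the contract, the memo, the sample, and the voucher with no forced order relative to the invoice — 4.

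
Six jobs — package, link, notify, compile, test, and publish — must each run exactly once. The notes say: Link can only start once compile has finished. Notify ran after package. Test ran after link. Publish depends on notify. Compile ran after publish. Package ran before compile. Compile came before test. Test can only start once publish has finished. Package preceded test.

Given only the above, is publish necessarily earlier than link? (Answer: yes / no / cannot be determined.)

Chain the constraints: publish → compile → link. Each link is directly stated, so publish comes before link.

yes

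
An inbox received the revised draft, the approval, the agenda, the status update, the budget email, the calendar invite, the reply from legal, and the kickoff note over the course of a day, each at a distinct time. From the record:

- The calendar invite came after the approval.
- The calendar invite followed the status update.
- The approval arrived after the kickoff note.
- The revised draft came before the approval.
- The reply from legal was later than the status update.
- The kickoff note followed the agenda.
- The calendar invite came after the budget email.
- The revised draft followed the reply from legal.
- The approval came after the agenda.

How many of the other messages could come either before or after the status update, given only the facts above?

Forced after the status update: the approval, the calendar invite, the reply from legal, and the revised draft.
That leaves the agenda, the budget email, and the kickoff note with no forced order relative to the status update — 3.

3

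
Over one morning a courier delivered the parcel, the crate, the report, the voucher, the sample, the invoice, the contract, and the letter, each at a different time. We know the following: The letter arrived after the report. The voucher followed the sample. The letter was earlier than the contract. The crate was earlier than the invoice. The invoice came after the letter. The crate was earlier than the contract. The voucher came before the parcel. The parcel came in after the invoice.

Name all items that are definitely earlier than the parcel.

Directly stated before the parcel: the invoice and the voucher.
The crate reaches the parcel via the crate → the invoice → the parcel.
The letter reaches the parcel via the letter → the invoice → the parcel.
The report reaches the parcel via the report → the letter → the invoice → the parcel.
Likewise the sample reaches the parcel by chaining the stated constraints.
No chain forces the contract ahead of the parcel.

the crate, the invoice, the letter, the report, the sample, the voucher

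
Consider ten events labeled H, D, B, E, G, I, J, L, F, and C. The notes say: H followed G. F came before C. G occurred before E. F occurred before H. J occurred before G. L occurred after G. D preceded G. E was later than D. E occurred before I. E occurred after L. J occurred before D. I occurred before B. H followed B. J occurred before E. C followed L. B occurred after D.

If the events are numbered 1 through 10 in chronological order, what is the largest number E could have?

E must come before B, H, and I — 3 events forced after it.
Everything else can be placed before E in some valid order, so E can sit as late as position 10 − 3 = 7.

7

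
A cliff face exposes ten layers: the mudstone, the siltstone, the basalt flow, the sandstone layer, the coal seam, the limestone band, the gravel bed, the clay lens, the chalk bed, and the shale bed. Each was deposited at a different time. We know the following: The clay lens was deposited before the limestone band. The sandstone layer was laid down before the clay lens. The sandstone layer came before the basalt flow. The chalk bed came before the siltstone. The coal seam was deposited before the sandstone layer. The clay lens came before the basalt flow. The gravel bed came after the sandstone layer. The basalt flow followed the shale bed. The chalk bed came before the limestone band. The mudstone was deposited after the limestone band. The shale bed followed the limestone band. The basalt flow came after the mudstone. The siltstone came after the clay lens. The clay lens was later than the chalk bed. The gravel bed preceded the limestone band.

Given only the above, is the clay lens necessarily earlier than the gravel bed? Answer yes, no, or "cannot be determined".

No chain of stated constraints runs from the clay lens to the gravel bed, and none runs from the gravel bed to the clay lens either.
So the relative order of the clay lens and the gravel bed is not fixed by the given facts.

cannot be determined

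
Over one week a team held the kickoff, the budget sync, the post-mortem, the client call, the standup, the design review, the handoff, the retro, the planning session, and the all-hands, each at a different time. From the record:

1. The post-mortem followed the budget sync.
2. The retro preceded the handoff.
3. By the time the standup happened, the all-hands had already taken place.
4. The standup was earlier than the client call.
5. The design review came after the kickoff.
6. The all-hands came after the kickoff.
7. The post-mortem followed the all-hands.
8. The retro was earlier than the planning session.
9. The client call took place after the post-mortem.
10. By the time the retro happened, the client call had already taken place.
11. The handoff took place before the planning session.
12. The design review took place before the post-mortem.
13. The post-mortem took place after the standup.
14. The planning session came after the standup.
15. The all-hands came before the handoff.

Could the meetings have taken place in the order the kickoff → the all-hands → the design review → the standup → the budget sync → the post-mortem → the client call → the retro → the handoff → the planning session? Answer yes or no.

Check each stated constraint against the proposed order — e.g. the standup is ahead of the planning session; the all-hands is ahead of the handoff. Every pair is in the required order; nothing is violated.

yes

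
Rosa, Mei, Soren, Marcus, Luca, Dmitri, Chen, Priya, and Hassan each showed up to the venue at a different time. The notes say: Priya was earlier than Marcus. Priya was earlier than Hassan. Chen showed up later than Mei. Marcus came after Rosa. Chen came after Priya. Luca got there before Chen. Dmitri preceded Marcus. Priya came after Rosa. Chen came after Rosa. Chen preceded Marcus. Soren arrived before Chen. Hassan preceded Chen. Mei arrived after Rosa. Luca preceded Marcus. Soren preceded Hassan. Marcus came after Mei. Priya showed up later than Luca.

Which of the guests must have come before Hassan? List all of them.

Directly stated before Hassan: Priya and Soren.
Luca reaches Hassan via Luca → Priya → Hassan.
Rosa reaches Hassan via Rosa → Priya → Hassan.
No chain forces Dmitri (or any of the others) ahead of Hassan.

Luca, Priya, Rosa, Soren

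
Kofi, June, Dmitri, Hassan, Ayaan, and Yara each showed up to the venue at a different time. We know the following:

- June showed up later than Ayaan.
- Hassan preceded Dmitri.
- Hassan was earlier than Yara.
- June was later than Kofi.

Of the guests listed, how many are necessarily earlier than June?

Directly stated before June: Ayaan and Kofi.
No chain forces Hassan (or any of the others) ahead of June.
That's Ayaan and Kofi — 2 in all.

2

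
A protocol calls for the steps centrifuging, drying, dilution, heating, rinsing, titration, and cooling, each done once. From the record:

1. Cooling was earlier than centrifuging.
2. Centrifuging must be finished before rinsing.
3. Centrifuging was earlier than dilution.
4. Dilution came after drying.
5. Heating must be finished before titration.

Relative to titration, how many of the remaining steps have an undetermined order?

5

Forced before titration: heating.
That leaves centrifuging, cooling, dilution, drying, and rinsing with no forced order relative to titration — 5.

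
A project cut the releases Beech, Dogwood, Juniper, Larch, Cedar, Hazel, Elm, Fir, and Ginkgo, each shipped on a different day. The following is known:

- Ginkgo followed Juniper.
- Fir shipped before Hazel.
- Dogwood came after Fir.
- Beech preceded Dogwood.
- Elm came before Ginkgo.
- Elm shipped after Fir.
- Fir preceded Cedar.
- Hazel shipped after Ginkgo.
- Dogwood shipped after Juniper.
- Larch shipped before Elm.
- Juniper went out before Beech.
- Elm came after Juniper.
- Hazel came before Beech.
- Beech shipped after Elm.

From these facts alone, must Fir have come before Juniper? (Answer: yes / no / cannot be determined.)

cannot be determined

No chain of stated constraints runs from Fir to Juniper, and none runs from Juniper to Fir either.
So the relative order of Fir and Juniper is not fixed by the given facts.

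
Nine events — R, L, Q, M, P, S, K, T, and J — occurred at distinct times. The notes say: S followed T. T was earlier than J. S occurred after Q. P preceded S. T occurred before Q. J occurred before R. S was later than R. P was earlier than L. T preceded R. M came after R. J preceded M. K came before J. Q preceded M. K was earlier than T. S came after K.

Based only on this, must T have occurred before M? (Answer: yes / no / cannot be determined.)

yes

Chain the constraints: T → R → M. Each link is directly stated, so T comes before M.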